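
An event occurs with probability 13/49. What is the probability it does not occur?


P(A') = 1 - P(A) = 1 - 13/49 = 36/49

36/49


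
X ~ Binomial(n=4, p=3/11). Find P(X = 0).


P(X=0) = C(4,0) * p^0 * (1-p)^4
= 1 * 1 * 4096/14641
= 4096/14641

4096/14641


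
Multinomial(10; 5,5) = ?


10! = 3628800
Denominator: 5!=120 * 5!=120
Coefficient = 3628800 / 14400 = 252

252


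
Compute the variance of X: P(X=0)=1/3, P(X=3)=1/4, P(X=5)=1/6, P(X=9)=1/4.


E[X] = 23/6, E[X^2] = 80/3
Var(X) = E[X^2] - (E[X])^2 = 80/3 - (23/6)^2 = 431/36

431/36


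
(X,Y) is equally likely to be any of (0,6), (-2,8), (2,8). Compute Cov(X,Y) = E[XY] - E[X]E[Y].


E[X]=0, E[Y]=22/3, E[XY]=0
Cov(X,Y) = E[XY] - E[X]E[Y] = 0 - 0*22/3 = 0

0


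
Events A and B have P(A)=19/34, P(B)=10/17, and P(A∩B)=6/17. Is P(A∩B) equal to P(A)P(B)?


P(A)*P(B) = 19/34*10/17 = 95/289
P(A∩B) = 6/17 != 95/289, so not independent

No, A and B are not independent


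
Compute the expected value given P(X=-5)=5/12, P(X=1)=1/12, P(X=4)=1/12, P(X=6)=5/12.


E[X] = sum(x * P(x))
= -5*5/12 + 1*1/12 + 4*1/12 + 6*5/12
= 5/6

5/6


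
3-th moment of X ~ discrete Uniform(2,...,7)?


E[X^3] = (1/6) * sum(x^3 for x=2..7)
= 783/6 = 261/2

261/2


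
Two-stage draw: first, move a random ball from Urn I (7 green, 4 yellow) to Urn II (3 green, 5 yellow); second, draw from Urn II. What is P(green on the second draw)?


P(transfer green) = 7/11; P(transfer yellow) = 4/11
If green transferred: Urn II has 4 green of 9, so P(green|green moved) = 4/9
If yellow transferred: Urn II has 3 green of 9, so P(green|yellow moved) = 1/3
By total probability: P(green) = 7/11*4/9 + 4/11*1/3 = 40/99

40/99


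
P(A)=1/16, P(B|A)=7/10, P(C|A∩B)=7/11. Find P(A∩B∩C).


P(A∩B∩C) = P(A) * P(B|A) * P(C|A∩B)
= 1/16 * 7/10 * 7/11
= 7/160 * 7/11 = 49/1760

49/1760


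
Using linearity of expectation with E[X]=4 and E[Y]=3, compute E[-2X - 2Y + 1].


E[-2X - 2Y + 1] = -2*E[X] - 2*E[Y] + 1
= (-2)*(4) + (-2)*(3) + (1)
= -8 - 6 + 1 = -13

-13


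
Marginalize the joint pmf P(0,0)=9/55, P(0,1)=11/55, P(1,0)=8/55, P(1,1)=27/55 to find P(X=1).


P(X=1) = P(1,0)+P(1,1) = 8/55 + 27/55 = 35/55 = 7/11

7/11


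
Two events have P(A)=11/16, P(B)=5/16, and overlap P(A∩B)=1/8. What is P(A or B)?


P(A∪B) = P(A) + P(B) - P(A∩B)
= 11/16 + 5/16 - 1/8 = 7/8

7/8


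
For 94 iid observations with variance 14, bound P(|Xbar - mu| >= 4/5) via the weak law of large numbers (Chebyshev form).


Var(Xbar) = Var(X)/n = 14/94
Chebyshev: P(|Xbar-mu| >= 4/5) <= Var(Xbar)/(4/5)^2 = (7/47)/(16/25) = 175/752

175/752


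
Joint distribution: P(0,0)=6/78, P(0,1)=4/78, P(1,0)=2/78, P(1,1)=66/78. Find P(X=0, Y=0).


Read from table: P(X=0, Y=0) = 6/78 = 1/13

1/13


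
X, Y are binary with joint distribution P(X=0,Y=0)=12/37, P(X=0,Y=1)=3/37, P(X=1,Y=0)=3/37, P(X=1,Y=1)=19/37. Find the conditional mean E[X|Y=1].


P(Y=1) = 22/37
E[X|Y=1] = (0*3 + 1*19)/22 = 19/22

19/22


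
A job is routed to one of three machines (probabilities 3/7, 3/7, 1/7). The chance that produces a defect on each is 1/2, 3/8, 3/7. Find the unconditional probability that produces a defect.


P(A) = P(A|B1)P(B1) + P(A|B2)P(B2) + P(A|B3)P(B3)
= 1/2*3/7 + 3/8*3/7 + 3/7*1/7
= 3/14 + 9/56 + 3/49 = 171/392

171/392


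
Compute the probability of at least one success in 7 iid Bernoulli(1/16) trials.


P(at least one) = 1 - P(none)
P(none) = (1 - 1/16)^7 = (15/16)^7 = 170859375/268435456
P(at least one) = 1 - 170859375/268435456 = 97576081/268435456

97576081/268435456


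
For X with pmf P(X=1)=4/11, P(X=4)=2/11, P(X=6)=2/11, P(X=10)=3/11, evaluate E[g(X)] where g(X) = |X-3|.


E[|X-3|] = sum(g(x)*P(x))
= 2*4/11 + 1*2/11 + 3*2/11 + 7*3/11
= 37/11

37/11


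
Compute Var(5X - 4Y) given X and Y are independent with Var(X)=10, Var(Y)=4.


Independence => Cov(X,Y)=0
Var(5X - 4Y) = 5^2*Var(X) + (-4)^2*Var(Y)
= 25*10 + 16*4 = 314

314


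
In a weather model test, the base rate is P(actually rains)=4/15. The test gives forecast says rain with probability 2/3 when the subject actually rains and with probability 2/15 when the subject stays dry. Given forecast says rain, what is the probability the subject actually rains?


P(A) = P(A|B)P(B) + P(A|B')P(B') = 2/3*4/15 + 2/15*11/15 = 62/225
P(B|A) = P(A|B)P(B)/P(A) = (8/45)/(62/225) = 20/31

20/31


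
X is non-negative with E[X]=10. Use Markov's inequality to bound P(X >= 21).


Markov: P(X >= a) <= E[X]/a
P(X >= 21) <= 10/21

10/21


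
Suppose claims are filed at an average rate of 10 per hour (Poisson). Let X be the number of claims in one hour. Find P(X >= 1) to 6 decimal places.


P(X>=1) = 1 - P(X<=0) = 1 - (e^(-10)*10^0/0!)
≈ 1 - 0.0000453999 = 0.9999546001
≈ 0.999955

0.999955


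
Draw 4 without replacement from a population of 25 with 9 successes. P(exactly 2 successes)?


P(X=2) = C(9,2)*C(16,2) / C(25,4)
= 36*120 / 12650
= 4320/12650 = 432/1265

432/1265


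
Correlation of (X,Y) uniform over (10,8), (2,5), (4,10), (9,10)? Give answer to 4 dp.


Cov(X,Y) = 3.4375, Var(X) = 11.1875, Var(Y) = 4.1875
rho = Cov/(sqrt(VarX)*sqrt(VarY)) = 0.5022

0.5022


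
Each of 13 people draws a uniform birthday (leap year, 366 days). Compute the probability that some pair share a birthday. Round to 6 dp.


P(all different) = prod((366-i)/366 for i=0..12) = 0.806071
P(at least one match) = 1 - 0.806071 = 0.193929

0.193929


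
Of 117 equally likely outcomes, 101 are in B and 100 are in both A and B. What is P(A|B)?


P(A|B) = P(A∩B)/P(B) = (100/117)/(101/117) = 100/101

100/101


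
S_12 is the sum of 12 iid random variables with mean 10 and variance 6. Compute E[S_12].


E[S_n] = n*E[X_1] = 12*10 = 120

120


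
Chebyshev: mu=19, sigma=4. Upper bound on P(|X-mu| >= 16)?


k = 16/4 = 4
Chebyshev: P(|X-mu| >= k*sigma) <= 1/k^2 = 1/4^2 = 1/16

1/16


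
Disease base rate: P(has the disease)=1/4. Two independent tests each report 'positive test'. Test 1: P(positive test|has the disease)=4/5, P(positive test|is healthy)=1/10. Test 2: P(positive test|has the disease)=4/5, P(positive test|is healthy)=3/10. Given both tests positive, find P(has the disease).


After test 1: P(+) = 4/5*1/4 + 1/10*3/4 = 11/40
P(B|+) = (1/5)/(11/40) = 8/11
After test 2 (use post1 as new prior): P(+) = 4/5*8/11 + 3/10*3/11 = 73/110
P(B|+,+) = (32/55)/(73/110) = 64/73

64/73


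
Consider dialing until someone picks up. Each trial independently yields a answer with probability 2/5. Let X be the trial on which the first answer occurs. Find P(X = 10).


P(X=10) = (1-p)^9 * p = (3/5)^9 * 2/5
= 19683/1953125 * 2/5 = 39366/9765625

39366/9765625


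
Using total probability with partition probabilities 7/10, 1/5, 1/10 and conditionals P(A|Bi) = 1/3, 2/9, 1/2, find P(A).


P(A) = P(A|B1)P(B1) + P(A|B2)P(B2) + P(A|B3)P(B3)
= 1/3*7/10 + 2/9*1/5 + 1/2*1/10
= 7/30 + 2/45 + 1/20 = 59/180

59/180


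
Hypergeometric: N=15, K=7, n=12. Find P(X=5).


P(X=5) = C(7,5)*C(8,7) / C(15,12)
= 21*8 / 455
= 168/455 = 24/65

24/65


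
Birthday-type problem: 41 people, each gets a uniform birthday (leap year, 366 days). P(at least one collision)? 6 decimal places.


P(all different) = prod((366-i)/366 for i=0..40) = 0.097493
P(at least one match) = 1 - 0.097493 = 0.902507

0.902507


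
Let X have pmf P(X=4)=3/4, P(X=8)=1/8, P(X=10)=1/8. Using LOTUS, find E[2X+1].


E[2X+1] = sum(g(x)*P(x))
= 9*3/4 + 17*1/8 + 21*1/8
= 23/2

23/2


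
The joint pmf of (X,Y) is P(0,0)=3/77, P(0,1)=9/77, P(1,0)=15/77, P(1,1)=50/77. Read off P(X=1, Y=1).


Read from table: P(X=1, Y=1) = 50/77

50/77


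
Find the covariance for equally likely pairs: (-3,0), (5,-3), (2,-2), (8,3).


E[X]=3, E[Y]=-1/2, E[XY]=5/4
Cov(X,Y) = E[XY] - E[X]E[Y] = 5/4 - 3*-1/2 = 11/4

11/4


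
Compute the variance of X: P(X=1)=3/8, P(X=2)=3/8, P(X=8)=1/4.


E[X] = 25/8, E[X^2] = 143/8
Var(X) = E[X^2] - (E[X])^2 = 143/8 - (25/8)^2 = 519/64

519/64


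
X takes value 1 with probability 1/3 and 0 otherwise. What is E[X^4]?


For Bernoulli: X in {0,1}
E[X^4] = 0^4*(1-1/3) + 1^4*1/3 = 1/3

1/3


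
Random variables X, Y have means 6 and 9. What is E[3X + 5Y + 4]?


E[3X + 5Y + 4] = 3*E[X] + 5*E[Y] + 4
= (3)*(6) + (5)*(9) + (4)
= 18 + 45 + 4 = 67

67


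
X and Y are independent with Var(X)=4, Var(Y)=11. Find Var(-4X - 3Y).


Independence => Cov(X,Y)=0
Var(-4X - 3Y) = (-4)^2*Var(X) + (-3)^2*Var(Y)
= 16*4 + 9*11 = 163

163


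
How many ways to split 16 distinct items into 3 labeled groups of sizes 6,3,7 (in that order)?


16! = 20922789888000
Denominator: 6!=720 * 3!=6 * 7!=5040
Coefficient = 20922789888000 / 21772800 = 960960

960960


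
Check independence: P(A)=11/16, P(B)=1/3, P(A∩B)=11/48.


P(A)*P(B) = 11/16*1/3 = 11/48
P(A∩B) = 11/48, which equals P(A)P(B), so independent

Yes, A and B are independent


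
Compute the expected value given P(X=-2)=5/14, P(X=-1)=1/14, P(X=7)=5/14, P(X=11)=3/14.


E[X] = sum(x * P(x))
= -2*5/14 - 1*1/14 + 7*5/14 + 11*3/14
= 57/14

57/14


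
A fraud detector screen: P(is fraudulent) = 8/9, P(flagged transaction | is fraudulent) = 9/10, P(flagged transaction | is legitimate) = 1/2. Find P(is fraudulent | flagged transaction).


P(A) = P(A|B)P(B) + P(A|B')P(B') = 9/10*8/9 + 1/2*1/9 = 77/90
P(B|A) = P(A|B)P(B)/P(A) = (4/5)/(77/90) = 72/77

72/77


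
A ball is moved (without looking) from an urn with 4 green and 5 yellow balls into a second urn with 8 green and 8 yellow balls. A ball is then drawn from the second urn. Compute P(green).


P(transfer green) = 4/9; P(transfer yellow) = 5/9
If green transferred: Urn II has 9 green of 17, so P(green|green moved) = 9/17
If yellow transferred: Urn II has 8 green of 17, so P(green|yellow moved) = 8/17
By total probability: P(green) = 4/9*9/17 + 5/9*8/17 = 76/153

76/153


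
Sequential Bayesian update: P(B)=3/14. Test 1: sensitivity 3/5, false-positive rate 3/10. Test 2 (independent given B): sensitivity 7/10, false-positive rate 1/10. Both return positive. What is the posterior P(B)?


After test 1: P(+) = 3/5*3/14 + 3/10*11/14 = 51/140
P(B|+) = (9/70)/(51/140) = 6/17
After test 2 (use post1 as new prior): P(+) = 7/10*6/17 + 1/10*11/17 = 53/170
P(B|+,+) = (21/85)/(53/170) = 42/53

42/53


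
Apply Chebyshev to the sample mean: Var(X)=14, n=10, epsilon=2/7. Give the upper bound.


Var(Xbar) = Var(X)/n = 14/10
Chebyshev: P(|Xbar-mu| >= 2/7) <= Var(Xbar)/(2/7)^2 = (7/5)/(4/49) = 343/20
Bound exceeds 1, so trivial bound: 1

1


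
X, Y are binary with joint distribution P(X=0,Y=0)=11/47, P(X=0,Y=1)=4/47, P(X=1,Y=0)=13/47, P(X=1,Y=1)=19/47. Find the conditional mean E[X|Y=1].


P(Y=1) = 23/47
E[X|Y=1] = (0*4 + 1*19)/23 = 19/23

19/23


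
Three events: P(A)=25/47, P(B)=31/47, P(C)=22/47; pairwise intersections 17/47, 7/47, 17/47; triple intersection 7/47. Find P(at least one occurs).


P(A∪B∪C) = P(A)+P(B)+P(C) - P(AB)-P(AC)-P(BC) + P(ABC)
= 25/47+31/47+22/47 - 17/47-7/47-17/47 + 7/47
= 44/47

44/47


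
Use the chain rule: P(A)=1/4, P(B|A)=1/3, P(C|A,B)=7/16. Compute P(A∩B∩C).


P(A∩B∩C) = P(A) * P(B|A) * P(C|A∩B)
= 1/4 * 1/3 * 7/16
= 1/12 * 7/16 = 7/192

7/192


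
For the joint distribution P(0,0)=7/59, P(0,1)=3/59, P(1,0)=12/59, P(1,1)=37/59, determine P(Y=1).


P(Y=1) = P(0,1)+P(1,1) = 3/59 + 37/59 = 40/59

40/59


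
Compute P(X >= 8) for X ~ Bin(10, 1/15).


P(X>=8) = P(X=8) + P(X=9) + P(X=10)
= 196/12814453125 + 28/115330078125 + 1/576650390625
= 2987/192216796875

2987/192216796875


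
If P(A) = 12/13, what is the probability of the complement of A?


P(A') = 1 - P(A) = 1 - 12/13 = 1/13

1/13


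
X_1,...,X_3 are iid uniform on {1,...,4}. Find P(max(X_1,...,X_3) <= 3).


P(max <= 3) = P(all X_i <= 3) = (P(X_1 <= 3))^3
= (3/4)^3 = 27/64

27/64


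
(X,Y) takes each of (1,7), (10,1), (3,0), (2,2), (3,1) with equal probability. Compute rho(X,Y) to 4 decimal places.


Cov(X,Y) = -3.5600, Var(X) = 10.1600, Var(Y) = 6.1600
rho = Cov/(sqrt(VarX)*sqrt(VarY)) = -0.4500

-0.4500


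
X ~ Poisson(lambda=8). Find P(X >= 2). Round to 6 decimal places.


P(X>=2) = 1 - P(X<=1) = 1 - (e^(-8)*8^0/0! + e^(-8)*8^1/1!)
≈ 1 - (0.0003354626 + 0.0026837010)
= 1 - 0.0030191636 = 0.9969808364
≈ 0.996981

0.996981


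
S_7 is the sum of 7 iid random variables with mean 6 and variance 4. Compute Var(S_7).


By independence, Var(S_n) = n*Var(X_1) = 7*4 = 28

28


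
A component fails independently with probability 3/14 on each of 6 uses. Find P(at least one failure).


P(at least one) = 1 - P(none)
P(none) = (1 - 3/14)^6 = (11/14)^6 = 1771561/7529536
P(at least one) = 1 - 1771561/7529536 = 5757975/7529536

5757975/7529536


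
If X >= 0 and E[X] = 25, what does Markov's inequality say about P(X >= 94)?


Markov: P(X >= a) <= E[X]/a
P(X >= 94) <= 25/94

25/94


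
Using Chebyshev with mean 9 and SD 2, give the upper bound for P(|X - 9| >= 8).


k = 8/2 = 4
Chebyshev: P(|X-mu| >= k*sigma) <= 1/k^2 = 1/4^2 = 1/16

1/16


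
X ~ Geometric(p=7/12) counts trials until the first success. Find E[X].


For geometric (trials until first success), E[X] = 1/p = 1/(7/12) = 12/7

12/7


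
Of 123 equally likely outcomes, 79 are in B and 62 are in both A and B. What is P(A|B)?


P(A|B) = P(A∩B)/P(B) = (62/123)/(79/123) = 62/79

62/79


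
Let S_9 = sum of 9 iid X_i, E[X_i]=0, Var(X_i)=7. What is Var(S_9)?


By independence, Var(S_n) = n*Var(X_1) = 9*7 = 63

63


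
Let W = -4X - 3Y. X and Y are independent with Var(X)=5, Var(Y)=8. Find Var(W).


Independence => Cov(X,Y)=0
Var(-4X - 3Y) = (-4)^2*Var(X) + (-3)^2*Var(Y)
= 16*5 + 9*8 = 152

152


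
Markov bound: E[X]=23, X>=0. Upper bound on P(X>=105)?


Markov: P(X >= a) <= E[X]/a
P(X >= 105) <= 23/105

23/105


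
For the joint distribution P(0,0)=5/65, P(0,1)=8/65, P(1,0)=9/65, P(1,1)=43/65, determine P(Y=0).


P(Y=0) = P(0,0)+P(1,0) = 5/65 + 9/65 = 14/65

14/65


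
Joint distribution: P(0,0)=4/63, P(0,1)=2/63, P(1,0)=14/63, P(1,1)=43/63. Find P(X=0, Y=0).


Read from table: P(X=0, Y=0) = 4/63

4/63


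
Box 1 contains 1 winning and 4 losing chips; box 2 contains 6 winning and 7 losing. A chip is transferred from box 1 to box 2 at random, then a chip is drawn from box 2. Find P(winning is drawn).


P(transfer winning) = 1/5; P(transfer losing) = 4/5
If winning transferred: Urn II has 7 winning of 14, so P(winning|winning moved) = 1/2
If losing transferred: Urn II has 6 winning of 14, so P(winning|losing moved) = 3/7
By total probability: P(winning) = 1/5*1/2 + 4/5*3/7 = 31/70

31/70


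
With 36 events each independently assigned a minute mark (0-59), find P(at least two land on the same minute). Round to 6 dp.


P(all different) = prod((60-i)/60 for i=0..35) = 0.000001
P(at least one match) = 1 - 0.000001 = 0.999999

0.999999


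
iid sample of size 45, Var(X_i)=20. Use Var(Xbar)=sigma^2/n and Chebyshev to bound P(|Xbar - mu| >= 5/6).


Var(Xbar) = Var(X)/n = 20/45
Chebyshev: P(|Xbar-mu| >= 5/6) <= Var(Xbar)/(5/6)^2 = (4/9)/(25/36) = 16/25

16/25


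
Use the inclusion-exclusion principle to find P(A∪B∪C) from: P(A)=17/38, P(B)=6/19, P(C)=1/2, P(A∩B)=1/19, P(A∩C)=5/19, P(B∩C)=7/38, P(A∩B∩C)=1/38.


P(A∪B∪C) = P(A)+P(B)+P(C) - P(AB)-P(AC)-P(BC) + P(ABC)
= 17/38+6/19+1/2 - 1/19-5/19-7/38 + 1/38
= 15/19

15/19


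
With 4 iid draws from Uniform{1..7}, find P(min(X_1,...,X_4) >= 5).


P(min >= 5) = P(all X_i >= 5) = (P(X_1 >= 5))^4
= (3/7)^4 = 81/2401

81/2401


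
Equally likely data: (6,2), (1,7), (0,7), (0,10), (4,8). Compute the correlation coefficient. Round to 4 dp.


Cov(X,Y) = -4.7600, Var(X) = 5.7600, Var(Y) = 6.9600
rho = Cov/(sqrt(VarX)*sqrt(VarY)) = -0.7518

-0.7518


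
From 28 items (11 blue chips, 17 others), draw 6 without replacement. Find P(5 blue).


P(X=5) = C(11,5)*C(17,1) / C(28,6)
= 462*17 / 376740
= 7854/376740 = 187/8970

187/8970


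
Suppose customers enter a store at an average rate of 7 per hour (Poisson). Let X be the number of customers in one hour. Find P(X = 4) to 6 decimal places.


P(X=4) = e^(-7) * 7^4 / 4!
≈ 0.0009118819656 * 2401 / 24
≈ 0.091226

0.091226


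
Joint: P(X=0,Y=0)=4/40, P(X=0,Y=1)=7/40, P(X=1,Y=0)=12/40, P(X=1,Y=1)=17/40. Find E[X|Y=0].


P(Y=0) = 16/40
E[X|Y=0] = (0*4 + 1*12)/16 = 12/16 = 3/4

3/4


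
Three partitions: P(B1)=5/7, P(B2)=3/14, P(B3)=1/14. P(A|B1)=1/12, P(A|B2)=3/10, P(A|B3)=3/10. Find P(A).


P(A) = P(A|B1)P(B1) + P(A|B2)P(B2) + P(A|B3)P(B3)
= 1/12*5/7 + 3/10*3/14 + 3/10*1/14
= 5/84 + 9/140 + 3/140 = 61/420

61/420


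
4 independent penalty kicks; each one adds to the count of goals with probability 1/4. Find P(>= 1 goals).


P(at least one) = 1 - P(none)
P(none) = (1 - 1/4)^4 = (3/4)^4 = 81/256
P(at least one) = 1 - 81/256 = 175/256

175/256


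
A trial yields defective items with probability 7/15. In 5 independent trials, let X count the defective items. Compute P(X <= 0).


P(X<=0) = P(X=0)
= 32768/759375
= 32768/759375

32768/759375


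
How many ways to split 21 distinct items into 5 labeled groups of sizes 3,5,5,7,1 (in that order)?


21! = 51090942171709440000
Denominator: 3!=6 * 5!=120 * 5!=120 * 7!=5040 * 1!=1
Coefficient = 51090942171709440000 / 435456000 = 117327450240

117327450240


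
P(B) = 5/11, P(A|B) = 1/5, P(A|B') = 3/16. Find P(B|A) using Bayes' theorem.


P(A) = P(A|B)P(B) + P(A|B')P(B') = 1/5*5/11 + 3/16*6/11 = 17/88
P(B|A) = P(A|B)P(B)/P(A) = (1/11)/(17/88) = 8/17

8/17


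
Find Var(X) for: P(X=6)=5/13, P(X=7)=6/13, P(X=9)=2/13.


E[X] = 90/13, E[X^2] = 636/13
Var(X) = E[X^2] - (E[X])^2 = 636/13 - (90/13)^2 = 168/169

168/169


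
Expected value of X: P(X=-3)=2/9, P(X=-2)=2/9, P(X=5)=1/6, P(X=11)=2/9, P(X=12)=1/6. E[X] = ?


E[X] = sum(x * P(x))
= -3*2/9 - 2*2/9 + 5*1/6 + 11*2/9 + 12*1/6
= 25/6

25/6


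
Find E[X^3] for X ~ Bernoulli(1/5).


For Bernoulli: X in {0,1}
E[X^3] = 0^3*(1-1/5) + 1^3*1/5 = 1/5

1/5


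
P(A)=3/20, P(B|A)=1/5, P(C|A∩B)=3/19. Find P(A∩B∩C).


P(A∩B∩C) = P(A) * P(B|A) * P(C|A∩B)
= 3/20 * 1/5 * 3/19
= 3/100 * 3/19 = 9/1900

9/1900


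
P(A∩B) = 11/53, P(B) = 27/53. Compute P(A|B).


P(A|B) = P(A∩B)/P(B) = (11/53)/(27/53) = 11/27

11/27


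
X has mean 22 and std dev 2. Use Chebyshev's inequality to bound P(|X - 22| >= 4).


k = 4/2 = 2
Chebyshev: P(|X-mu| >= k*sigma) <= 1/k^2 = 1/2^2 = 1/4

1/4


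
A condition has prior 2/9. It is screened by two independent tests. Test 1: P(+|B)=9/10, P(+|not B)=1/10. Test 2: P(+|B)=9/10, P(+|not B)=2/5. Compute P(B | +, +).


After test 1: P(+) = 9/10*2/9 + 1/10*7/9 = 5/18
P(B|+) = (1/5)/(5/18) = 18/25
After test 2 (use post1 as new prior): P(+) = 9/10*18/25 + 2/5*7/25 = 19/25
P(B|+,+) = (81/125)/(19/25) = 81/95

81/95


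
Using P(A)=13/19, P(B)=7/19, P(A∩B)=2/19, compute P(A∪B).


P(A∪B) = P(A) + P(B) - P(A∩B)
= 13/19 + 7/19 - 2/19 = 18/19

18/19


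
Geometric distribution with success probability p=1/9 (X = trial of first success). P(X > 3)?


P(X > 3) = P(first 3 trials all fail) = (1-p)^3 = (8/9)^3 = 512/729

512/729


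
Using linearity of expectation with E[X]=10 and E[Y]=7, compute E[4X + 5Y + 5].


E[4X + 5Y + 5] = 4*E[X] + 5*E[Y] + 5
= (4)*(10) + (5)*(7) + (5)
= 40 + 35 + 5 = 80

80


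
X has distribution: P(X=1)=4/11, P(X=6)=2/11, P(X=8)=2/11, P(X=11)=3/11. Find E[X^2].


E[X^2] = sum(g(x)*P(x))
= 1*4/11 + 36*2/11 + 64*2/11 + 121*3/11
= 567/11

567/11


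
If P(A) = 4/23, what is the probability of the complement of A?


P(A') = 1 - P(A) = 1 - 4/23 = 19/23

19/23


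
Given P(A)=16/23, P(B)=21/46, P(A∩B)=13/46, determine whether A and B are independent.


P(A)*P(B) = 16/23*21/46 = 168/529
P(A∩B) = 13/46 != 168/529, so not independent

No, A and B are not independent


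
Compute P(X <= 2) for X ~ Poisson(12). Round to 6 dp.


P(X<=2) = e^(-12)*12^0/0! + e^(-12)*12^1/1! + e^(-12)*12^2/2!
≈ 0.0000061442 + 0.0000737305 + 0.0004423833
= 0.0005222580
≈ 0.000522

0.000522


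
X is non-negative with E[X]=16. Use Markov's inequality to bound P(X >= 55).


Markov: P(X >= a) <= E[X]/a
P(X >= 55) <= 16/55

16/55


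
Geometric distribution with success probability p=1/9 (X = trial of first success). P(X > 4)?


P(X > 4) = P(first 4 trials all fail) = (1-p)^4 = (8/9)^4 = 4096/6561

4096/6561


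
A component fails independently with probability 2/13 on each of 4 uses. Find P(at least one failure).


P(at least one) = 1 - P(none)
P(none) = (1 - 2/13)^4 = (11/13)^4 = 14641/28561
P(at least one) = 1 - 14641/28561 = 13920/28561

13920/28561


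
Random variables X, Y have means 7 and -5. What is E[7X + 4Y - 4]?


E[7X + 4Y - 4] = 7*E[X] + 4*E[Y] - 4
= (7)*(7) + (4)*(-5) + (-4)
= 49 - 20 - 4 = 25

25


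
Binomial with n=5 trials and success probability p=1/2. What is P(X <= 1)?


P(X<=1) = P(X=0) + P(X=1)
= 1/32 + 5/32
= 3/16

3/16


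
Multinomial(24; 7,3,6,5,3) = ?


24! = 620448401733239439360000
Denominator: 7!=5040 * 3!=6 * 6!=720 * 5!=120 * 3!=6
Coefficient = 620448401733239439360000 / 15676416000 = 39578459880960

39578459880960


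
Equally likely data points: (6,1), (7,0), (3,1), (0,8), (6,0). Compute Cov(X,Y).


E[X]=22/5, E[Y]=2, E[XY]=9/5
Cov(X,Y) = E[XY] - E[X]E[Y] = 9/5 - 22/5*2 = -7

-7


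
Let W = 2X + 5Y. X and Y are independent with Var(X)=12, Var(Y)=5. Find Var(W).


Independence => Cov(X,Y)=0
Var(2X + 5Y) = 2^2*Var(X) + 5^2*Var(Y)
= 4*12 + 25*5 = 173

173


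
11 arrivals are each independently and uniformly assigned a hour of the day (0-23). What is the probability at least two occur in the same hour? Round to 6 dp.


P(all different) = prod((24-i)/24 for i=0..10) = 0.065479
P(at least one match) = 1 - 0.065479 = 0.934521

0.934521


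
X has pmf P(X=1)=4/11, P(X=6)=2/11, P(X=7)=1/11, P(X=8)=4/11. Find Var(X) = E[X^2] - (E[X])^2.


E[X] = 5, E[X^2] = 381/11
Var(X) = E[X^2] - (E[X])^2 = 381/11 - (5)^2 = 106/11

106/11


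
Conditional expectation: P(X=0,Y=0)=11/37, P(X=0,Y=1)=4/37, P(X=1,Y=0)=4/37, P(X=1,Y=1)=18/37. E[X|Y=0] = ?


P(Y=0) = 15/37
E[X|Y=0] = (0*11 + 1*4)/15 = 4/15

4/15


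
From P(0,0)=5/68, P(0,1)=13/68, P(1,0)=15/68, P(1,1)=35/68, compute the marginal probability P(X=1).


P(X=1) = P(1,0)+P(1,1) = 15/68 + 35/68 = 50/68 = 25/34

25/34


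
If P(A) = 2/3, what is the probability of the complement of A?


P(A') = 1 - P(A) = 1 - 2/3 = 1/3

1/3


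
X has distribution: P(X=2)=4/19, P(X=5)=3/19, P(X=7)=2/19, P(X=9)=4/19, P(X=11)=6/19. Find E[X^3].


E[X^3] = sum(g(x)*P(x))
= 8*4/19 + 125*3/19 + 343*2/19 + 729*4/19 + 1331*6/19
= 11995/19

11995/19


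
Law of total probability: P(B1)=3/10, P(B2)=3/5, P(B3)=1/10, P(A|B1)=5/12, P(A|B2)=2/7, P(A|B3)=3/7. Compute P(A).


P(A) = P(A|B1)P(B1) + P(A|B2)P(B2) + P(A|B3)P(B3)
= 5/12*3/10 + 2/7*3/5 + 3/7*1/10
= 1/8 + 6/35 + 3/70 = 19/56

19/56


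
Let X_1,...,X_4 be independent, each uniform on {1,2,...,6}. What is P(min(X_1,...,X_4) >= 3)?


P(min >= 3) = P(all X_i >= 3) = (P(X_1 >= 3))^4
= (4/6)^4 = (2/3)^4 = 16/81

16/81


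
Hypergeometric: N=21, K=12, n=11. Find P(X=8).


P(X=8) = C(12,8)*C(9,3) / C(21,11)
= 495*84 / 352716
= 41580/352716 = 495/4199

495/4199


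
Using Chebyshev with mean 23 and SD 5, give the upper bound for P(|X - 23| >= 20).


k = 20/5 = 4
Chebyshev: P(|X-mu| >= k*sigma) <= 1/k^2 = 1/4^2 = 1/16

1/16


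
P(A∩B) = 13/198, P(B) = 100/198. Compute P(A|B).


P(A|B) = P(A∩B)/P(B) = (13/198)/(100/198) = 13/100

13/100


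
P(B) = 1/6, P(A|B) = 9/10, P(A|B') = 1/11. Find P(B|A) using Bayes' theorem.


P(A) = P(A|B)P(B) + P(A|B')P(B') = 9/10*1/6 + 1/11*5/6 = 149/660
P(B|A) = P(A|B)P(B)/P(A) = (3/20)/(149/660) = 99/149

99/149


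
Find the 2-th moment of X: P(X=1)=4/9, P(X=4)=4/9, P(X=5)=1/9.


E[X^2] = sum(x^2 * P(x))
= 1*4/9 + 16*4/9 + 25*1/9
= 31/3

31/3


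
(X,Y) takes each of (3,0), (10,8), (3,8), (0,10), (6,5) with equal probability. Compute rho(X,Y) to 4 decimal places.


Cov(X,Y) = -0.4800, Var(X) = 11.4400, Var(Y) = 12.1600
rho = Cov/(sqrt(VarX)*sqrt(VarY)) = -0.0407

-0.0407


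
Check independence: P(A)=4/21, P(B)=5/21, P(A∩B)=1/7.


P(A)*P(B) = 4/21*5/21 = 20/441
P(A∩B) = 1/7 != 20/441, so not independent

No, A and B are not independent


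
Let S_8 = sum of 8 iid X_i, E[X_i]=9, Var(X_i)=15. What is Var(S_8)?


By independence, Var(S_n) = n*Var(X_1) = 8*15 = 120

120


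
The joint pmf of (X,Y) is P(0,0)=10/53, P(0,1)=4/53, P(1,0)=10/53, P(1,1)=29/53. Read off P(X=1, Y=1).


Read from table: P(X=1, Y=1) = 29/53

29/53


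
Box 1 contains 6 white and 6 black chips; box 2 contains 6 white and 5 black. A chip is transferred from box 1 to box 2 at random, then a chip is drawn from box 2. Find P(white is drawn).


P(transfer white) = 6/12 = 1/2; P(transfer black) = 1/2
If white transferred: Urn II has 7 white of 12, so P(white|white moved) = 7/12
If black transferred: Urn II has 6 white of 12, so P(white|black moved) = 1/2
By total probability: P(white) = 1/2*7/12 + 1/2*1/2 = 13/24

13/24


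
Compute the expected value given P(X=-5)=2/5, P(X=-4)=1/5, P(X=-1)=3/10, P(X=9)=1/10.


E[X] = sum(x * P(x))
= -5*2/5 - 4*1/5 - 1*3/10 + 9*1/10
= -11/5

-11/5


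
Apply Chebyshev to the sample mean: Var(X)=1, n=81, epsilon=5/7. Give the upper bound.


Var(Xbar) = Var(X)/n = 1/81
Chebyshev: P(|Xbar-mu| >= 5/7) <= Var(Xbar)/(5/7)^2 = (1/81)/(25/49) = 49/2025

49/2025


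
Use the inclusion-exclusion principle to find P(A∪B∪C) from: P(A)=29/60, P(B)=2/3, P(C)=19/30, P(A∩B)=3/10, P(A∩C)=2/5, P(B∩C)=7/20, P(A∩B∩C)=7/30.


P(A∪B∪C) = P(A)+P(B)+P(C) - P(AB)-P(AC)-P(BC) + P(ABC)
= 29/60+2/3+19/30 - 3/10-2/5-7/20 + 7/30
= 29/30

29/30


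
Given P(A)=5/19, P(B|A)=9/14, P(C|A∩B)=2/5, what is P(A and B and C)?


P(A∩B∩C) = P(A) * P(B|A) * P(C|A∩B)
= 5/19 * 9/14 * 2/5
= 45/266 * 2/5 = 9/133

9/133


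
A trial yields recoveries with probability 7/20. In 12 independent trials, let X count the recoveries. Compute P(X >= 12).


P(X>=12) = P(X=12)
= 13841287201/4096000000000000
= 13841287201/4096000000000000

13841287201/4096000000000000


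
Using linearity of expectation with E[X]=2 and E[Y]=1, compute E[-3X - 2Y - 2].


E[-3X - 2Y - 2] = -3*E[X] - 2*E[Y] - 2
= (-3)*(2) + (-2)*(1) + (-2)
= -6 - 2 - 2 = -10

-10


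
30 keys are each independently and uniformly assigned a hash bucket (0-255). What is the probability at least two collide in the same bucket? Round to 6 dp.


P(all different) = prod((256-i)/256 for i=0..29) = 0.170584
P(at least one match) = 1 - 0.170584 = 0.829416

0.829416


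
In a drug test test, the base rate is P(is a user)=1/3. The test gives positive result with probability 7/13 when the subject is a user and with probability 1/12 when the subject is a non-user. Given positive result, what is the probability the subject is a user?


P(A) = P(A|B)P(B) + P(A|B')P(B') = 7/13*1/3 + 1/12*2/3 = 55/234
P(B|A) = P(A|B)P(B)/P(A) = (7/39)/(55/234) = 42/55

42/55


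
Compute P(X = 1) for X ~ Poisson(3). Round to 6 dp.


P(X=1) = e^(-3) * 3^1 / 1!
≈ 0.04978706837 * 3 / 1
≈ 0.149361

0.149361


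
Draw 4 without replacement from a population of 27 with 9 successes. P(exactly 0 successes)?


P(X=0) = C(9,0)*C(18,4) / C(27,4)
= 1*3060 / 17550
= 3060/17550 = 34/195

34/195


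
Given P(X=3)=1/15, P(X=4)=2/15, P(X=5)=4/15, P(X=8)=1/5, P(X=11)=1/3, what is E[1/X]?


E[1/X] = sum(g(x)*P(x))
= 1/3*1/15 + 1/4*2/15 + 1/5*4/15 + 1/8*1/5 + 1/11*1/3
= 3251/19800

3251/19800


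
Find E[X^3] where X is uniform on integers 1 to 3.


E[X^3] = (1/3) * sum(x^3 for x=1..3)
= 36/3 = 12

12


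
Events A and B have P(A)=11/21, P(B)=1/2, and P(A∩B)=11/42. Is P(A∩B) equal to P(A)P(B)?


P(A)*P(B) = 11/21*1/2 = 11/42
P(A∩B) = 11/42, which equals P(A)P(B), so independent

Yes, A and B are independent


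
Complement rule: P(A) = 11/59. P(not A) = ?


P(A') = 1 - P(A) = 1 - 11/59 = 48/59

48/59


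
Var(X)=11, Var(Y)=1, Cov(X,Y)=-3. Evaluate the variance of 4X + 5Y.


Var(4X + 5Y) = 4^2*Var(X) + 5^2*Var(Y) + 2*4*5*Cov(X,Y)
= 16*11 + 25*1 + 40*(-3)
= 176 + 25 - 120 = 81

81


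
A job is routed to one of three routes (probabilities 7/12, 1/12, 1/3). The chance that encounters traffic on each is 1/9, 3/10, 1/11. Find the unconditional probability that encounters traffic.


P(A) = P(A|B1)P(B1) + P(A|B2)P(B2) + P(A|B3)P(B3)
= 1/9*7/12 + 3/10*1/12 + 1/11*1/3
= 7/108 + 1/40 + 1/33 = 1427/11880

1427/11880


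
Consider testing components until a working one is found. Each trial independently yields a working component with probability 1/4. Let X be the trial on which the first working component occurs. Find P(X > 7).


P(X > 7) = P(first 7 trials all fail) = (1-p)^7 = (3/4)^7 = 2187/16384

2187/16384


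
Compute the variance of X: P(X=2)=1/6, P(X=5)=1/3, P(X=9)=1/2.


E[X] = 13/2, E[X^2] = 99/2
Var(X) = E[X^2] - (E[X])^2 = 99/2 - (13/2)^2 = 29/4

29/4


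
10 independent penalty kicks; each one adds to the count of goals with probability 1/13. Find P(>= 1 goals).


P(at least one) = 1 - P(none)
P(none) = (1 - 1/13)^10 = (12/13)^10 = 61917364224/137858491849
P(at least one) = 1 - 61917364224/137858491849 = 75941127625/137858491849

75941127625/137858491849


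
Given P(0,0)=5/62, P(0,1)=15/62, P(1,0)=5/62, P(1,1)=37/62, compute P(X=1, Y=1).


Read from table: P(X=1, Y=1) = 37/62

37/62


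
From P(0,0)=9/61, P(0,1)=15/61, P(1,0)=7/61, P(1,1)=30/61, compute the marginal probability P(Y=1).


P(Y=1) = P(0,1)+P(1,1) = 15/61 + 30/61 = 45/61

45/61


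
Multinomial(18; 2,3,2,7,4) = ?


18! = 6402373705728000
Denominator: 2!=2 * 3!=6 * 2!=2 * 7!=5040 * 4!=24
Coefficient = 6402373705728000 / 2903040 = 2205403200

2205403200


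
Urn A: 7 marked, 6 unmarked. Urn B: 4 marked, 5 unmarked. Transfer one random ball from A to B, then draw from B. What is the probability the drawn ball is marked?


P(transfer marked) = 7/13; P(transfer unmarked) = 6/13
If marked transferred: Urn II has 5 marked of 10, so P(marked|marked moved) = 1/2
If unmarked transferred: Urn II has 4 marked of 10, so P(marked|unmarked moved) = 2/5
By total probability: P(marked) = 7/13*1/2 + 6/13*2/5 = 59/130

59/130


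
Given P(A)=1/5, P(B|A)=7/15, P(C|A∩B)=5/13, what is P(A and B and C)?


P(A∩B∩C) = P(A) * P(B|A) * P(C|A∩B)
= 1/5 * 7/15 * 5/13
= 7/75 * 5/13 = 7/195

7/195


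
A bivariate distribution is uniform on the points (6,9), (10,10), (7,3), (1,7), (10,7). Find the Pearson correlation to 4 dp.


Cov(X,Y) = 1.4400, Var(X) = 10.9600, Var(Y) = 5.7600
rho = Cov/(sqrt(VarX)*sqrt(VarY)) = 0.1812

0.1812


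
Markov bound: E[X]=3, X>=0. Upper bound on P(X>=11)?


Markov: P(X >= a) <= E[X]/a
P(X >= 11) <= 3/11

3/11


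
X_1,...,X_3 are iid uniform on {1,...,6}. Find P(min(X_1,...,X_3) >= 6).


P(min >= 6) = P(all X_i >= 6) = (P(X_1 >= 6))^3
= (1/6)^3 = 1/216

1/216


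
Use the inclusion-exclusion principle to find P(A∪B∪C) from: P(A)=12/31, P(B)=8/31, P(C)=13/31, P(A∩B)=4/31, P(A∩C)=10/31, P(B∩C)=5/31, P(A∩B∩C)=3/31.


P(A∪B∪C) = P(A)+P(B)+P(C) - P(AB)-P(AC)-P(BC) + P(ABC)
= 12/31+8/31+13/31 - 4/31-10/31-5/31 + 3/31
= 17/31

17/31


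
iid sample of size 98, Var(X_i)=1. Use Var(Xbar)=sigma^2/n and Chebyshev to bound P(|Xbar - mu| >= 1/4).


Var(Xbar) = Var(X)/n = 1/98
Chebyshev: P(|Xbar-mu| >= 1/4) <= Var(Xbar)/(1/4)^2 = (1/98)/(1/16) = 8/49

8/49


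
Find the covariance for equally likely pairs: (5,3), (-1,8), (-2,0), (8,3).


E[X]=5/2, E[Y]=7/2, E[XY]=31/4
Cov(X,Y) = E[XY] - E[X]E[Y] = 31/4 - 5/2*7/2 = -1

-1


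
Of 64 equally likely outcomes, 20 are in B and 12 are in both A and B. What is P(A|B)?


P(A|B) = P(A∩B)/P(B) = (12/64)/(20/64) = 12/20 = 3/5

3/5


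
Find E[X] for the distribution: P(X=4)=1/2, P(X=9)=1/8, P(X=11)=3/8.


E[X] = sum(x * P(x))
= 4*1/2 + 9*1/8 + 11*3/8
= 29/4

29/4


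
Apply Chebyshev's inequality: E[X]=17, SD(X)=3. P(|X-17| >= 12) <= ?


k = 12/3 = 4
Chebyshev: P(|X-mu| >= k*sigma) <= 1/k^2 = 1/4^2 = 1/16

1/16


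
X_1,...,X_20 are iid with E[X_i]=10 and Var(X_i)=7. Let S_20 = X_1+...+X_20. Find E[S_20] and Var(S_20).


E[S_n] = n*mu = 20*10 = 200
Var(S_n) = n*sigma^2 = 20*7 = 140

E[S_20]=200, Var(S_20)=140


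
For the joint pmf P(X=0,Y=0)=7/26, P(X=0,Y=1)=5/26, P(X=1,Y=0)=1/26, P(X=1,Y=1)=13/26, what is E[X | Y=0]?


P(Y=0) = 8/26
E[X|Y=0] = (0*7 + 1*1)/8 = 1/8

1/8


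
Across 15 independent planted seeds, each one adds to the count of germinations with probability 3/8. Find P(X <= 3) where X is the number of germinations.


P(X<=3) = P(X=0) + P(X=1) + P(X=2) + P(X=3)
= 30517578125/35184372088832 + 274658203125/35184372088832 + 1153564453125/35184372088832 + 2999267578125/35184372088832
= 1114501953125/8796093022208

1114501953125/8796093022208


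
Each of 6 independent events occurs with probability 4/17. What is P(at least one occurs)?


P(at least one) = 1 - P(none)
P(none) = (1 - 4/17)^6 = (13/17)^6 = 4826809/24137569
P(at least one) = 1 - 4826809/24137569 = 19310760/24137569

19310760/24137569


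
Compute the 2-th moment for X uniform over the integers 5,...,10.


E[X^2] = (1/6) * sum(x^2 for x=5..10)
= 355/6

355/6


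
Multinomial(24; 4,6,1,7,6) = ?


24! = 620448401733239439360000
Denominator: 4!=24 * 6!=720 * 1!=1 * 7!=5040 * 6!=720
Coefficient = 620448401733239439360000 / 62705664000 = 9894614970240

9894614970240


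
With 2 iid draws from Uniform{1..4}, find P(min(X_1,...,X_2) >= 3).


P(min >= 3) = P(all X_i >= 3) = (P(X_1 >= 3))^2
= (2/4)^2 = (1/2)^2 = 1/4

1/4


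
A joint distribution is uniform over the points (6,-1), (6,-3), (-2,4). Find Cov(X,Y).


E[X]=10/3, E[Y]=0, E[XY]=-32/3
Cov(X,Y) = E[XY] - E[X]E[Y] = -32/3 - 10/3*0 = -32/3

-32/3


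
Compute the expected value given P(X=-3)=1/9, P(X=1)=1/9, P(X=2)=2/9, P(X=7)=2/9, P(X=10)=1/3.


E[X] = sum(x * P(x))
= -3*1/9 + 1*1/9 + 2*2/9 + 7*2/9 + 10*1/3
= 46/9

46/9


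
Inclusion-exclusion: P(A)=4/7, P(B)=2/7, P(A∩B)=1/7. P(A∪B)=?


P(A∪B) = P(A) + P(B) - P(A∩B)
= 4/7 + 2/7 - 1/7 = 5/7

5/7


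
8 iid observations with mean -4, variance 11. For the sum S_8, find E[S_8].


E[S_n] = n*E[X_1] = 8*-4 = -32

-32


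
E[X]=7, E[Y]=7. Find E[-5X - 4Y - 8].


E[-5X - 4Y - 8] = -5*E[X] - 4*E[Y] - 8
= (-5)*(7) + (-4)*(7) + (-8)
= -35 - 28 - 8 = -71

-71


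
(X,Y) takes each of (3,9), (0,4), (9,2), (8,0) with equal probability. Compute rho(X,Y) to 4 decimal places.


Cov(X,Y) = -7.5000, Var(X) = 13.5000, Var(Y) = 11.1875
rho = Cov/(sqrt(VarX)*sqrt(VarY)) = -0.6103

-0.6103


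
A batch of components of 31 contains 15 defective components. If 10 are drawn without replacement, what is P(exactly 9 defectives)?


P(X=9) = C(15,9)*C(16,1) / C(31,10)
= 5005*16 / 44352165
= 80080/44352165 = 112/62031

112/62031


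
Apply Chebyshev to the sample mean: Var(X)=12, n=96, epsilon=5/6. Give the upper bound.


Var(Xbar) = Var(X)/n = 12/96
Chebyshev: P(|Xbar-mu| >= 5/6) <= Var(Xbar)/(5/6)^2 = (1/8)/(25/36) = 9/50

9/50


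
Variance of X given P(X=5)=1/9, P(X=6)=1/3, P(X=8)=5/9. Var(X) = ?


E[X] = 7, E[X^2] = 151/3
Var(X) = E[X^2] - (E[X])^2 = 151/3 - (7)^2 = 4/3

4/3


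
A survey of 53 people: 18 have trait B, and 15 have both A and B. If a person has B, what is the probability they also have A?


P(A|B) = P(A∩B)/P(B) = (15/53)/(18/53) = 15/18 = 5/6

5/6


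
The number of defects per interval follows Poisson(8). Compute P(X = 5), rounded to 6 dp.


P(X=5) = e^(-8) * 8^5 / 5!
≈ 0.0003354626279 * 32768 / 120
≈ 0.091604

0.091604


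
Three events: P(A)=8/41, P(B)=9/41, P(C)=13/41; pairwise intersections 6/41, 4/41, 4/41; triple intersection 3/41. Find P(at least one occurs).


P(A∪B∪C) = P(A)+P(B)+P(C) - P(AB)-P(AC)-P(BC) + P(ABC)
= 8/41+9/41+13/41 - 6/41-4/41-4/41 + 3/41
= 19/41

19/41


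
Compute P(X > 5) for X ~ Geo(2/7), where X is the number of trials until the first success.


P(X > 5) = P(first 5 trials all fail) = (1-p)^5 = (5/7)^5 = 3125/16807

3125/16807


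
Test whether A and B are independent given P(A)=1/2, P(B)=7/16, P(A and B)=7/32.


P(A)*P(B) = 1/2*7/16 = 7/32
P(A∩B) = 7/32, which equals P(A)P(B), so independent

Yes, A and B are independent


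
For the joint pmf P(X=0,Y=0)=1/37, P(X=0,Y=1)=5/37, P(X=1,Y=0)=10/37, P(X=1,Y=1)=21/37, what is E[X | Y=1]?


P(Y=1) = 26/37
E[X|Y=1] = (0*5 + 1*21)/26 = 21/26

21/26


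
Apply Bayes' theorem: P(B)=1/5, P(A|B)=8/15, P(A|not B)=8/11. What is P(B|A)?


P(A) = P(A|B)P(B) + P(A|B')P(B') = 8/15*1/5 + 8/11*4/5 = 568/825
P(B|A) = P(A|B)P(B)/P(A) = (8/75)/(568/825) = 11/71

11/71


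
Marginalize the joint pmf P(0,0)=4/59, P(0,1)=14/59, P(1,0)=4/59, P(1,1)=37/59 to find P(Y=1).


P(Y=1) = P(0,1)+P(1,1) = 14/59 + 37/59 = 51/59

51/59


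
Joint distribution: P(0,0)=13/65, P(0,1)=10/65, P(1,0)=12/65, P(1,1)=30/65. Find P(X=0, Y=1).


Read from table: P(X=0, Y=1) = 10/65 = 2/13

2/13


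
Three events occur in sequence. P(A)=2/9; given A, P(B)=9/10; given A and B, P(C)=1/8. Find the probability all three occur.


P(A∩B∩C) = P(A) * P(B|A) * P(C|A∩B)
= 2/9 * 9/10 * 1/8
= 1/5 * 1/8 = 1/40

1/40


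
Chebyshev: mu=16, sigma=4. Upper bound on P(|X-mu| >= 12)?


k = 12/4 = 3
Chebyshev: P(|X-mu| >= k*sigma) <= 1/k^2 = 1/3^2 = 1/9

1/9


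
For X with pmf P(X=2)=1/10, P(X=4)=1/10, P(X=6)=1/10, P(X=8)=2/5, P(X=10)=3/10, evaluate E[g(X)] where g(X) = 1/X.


E[1/X] = sum(g(x)*P(x))
= 1/2*1/10 + 1/4*1/10 + 1/6*1/10 + 1/8*2/5 + 1/10*3/10
= 103/600

103/600


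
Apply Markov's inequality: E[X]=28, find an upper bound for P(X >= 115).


Markov: P(X >= a) <= E[X]/a
P(X >= 115) <= 28/115

28/115


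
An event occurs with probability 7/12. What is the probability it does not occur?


P(A') = 1 - P(A) = 1 - 7/12 = 5/12

5/12


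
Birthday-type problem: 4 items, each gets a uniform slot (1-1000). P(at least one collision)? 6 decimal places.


P(all different) = prod((1000-i)/1000 for i=0..3) = 0.994011
P(at least one match) = 1 - 0.994011 = 0.005989

0.005989


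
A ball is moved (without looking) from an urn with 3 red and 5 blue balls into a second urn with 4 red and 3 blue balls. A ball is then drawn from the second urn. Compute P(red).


P(transfer red) = 3/8; P(transfer blue) = 5/8
If red transferred: Urn II has 5 red of 8, so P(red|red moved) = 5/8
If blue transferred: Urn II has 4 red of 8, so P(red|blue moved) = 1/2
By total probability: P(red) = 3/8*5/8 + 5/8*1/2 = 35/64

35/64


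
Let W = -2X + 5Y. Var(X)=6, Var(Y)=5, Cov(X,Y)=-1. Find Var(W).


Var(-2X + 5Y) = (-2)^2*Var(X) + 5^2*Var(Y) + 2*(-2)*5*Cov(X,Y)
= 4*6 + 25*5 - 20*(-1)
= 24 + 125 + 20 = 169

169


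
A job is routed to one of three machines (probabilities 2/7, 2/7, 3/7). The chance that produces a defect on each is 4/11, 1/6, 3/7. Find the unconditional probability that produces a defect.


P(A) = P(A|B1)P(B1) + P(A|B2)P(B2) + P(A|B3)P(B3)
= 4/11*2/7 + 1/6*2/7 + 3/7*3/7
= 8/77 + 1/21 + 9/49 = 542/1617

542/1617


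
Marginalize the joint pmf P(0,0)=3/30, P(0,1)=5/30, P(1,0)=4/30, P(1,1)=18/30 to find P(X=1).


P(X=1) = P(1,0)+P(1,1) = 4/30 + 18/30 = 22/30 = 11/15

11/15


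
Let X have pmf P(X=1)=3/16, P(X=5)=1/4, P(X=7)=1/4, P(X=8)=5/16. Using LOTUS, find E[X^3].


E[X^3] = sum(g(x)*P(x))
= 1*3/16 + 125*1/4 + 343*1/4 + 512*5/16
= 4435/16

4435/16
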